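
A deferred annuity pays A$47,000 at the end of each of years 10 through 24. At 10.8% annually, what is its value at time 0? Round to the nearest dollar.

A$135,779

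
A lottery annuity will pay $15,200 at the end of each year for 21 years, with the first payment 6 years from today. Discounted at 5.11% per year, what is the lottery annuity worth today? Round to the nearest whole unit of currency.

$150,438

Value one period before first payment (t=5): 15200 × [1 − (1+0.0511)^(−21)] / 0.0511 = 15200 × 12.697927 = 193,008.4974
PV₀ = 193,008.4974 / (1+0.0511)^5 = 193,008.4974 / 1.282981 = 150,437.5491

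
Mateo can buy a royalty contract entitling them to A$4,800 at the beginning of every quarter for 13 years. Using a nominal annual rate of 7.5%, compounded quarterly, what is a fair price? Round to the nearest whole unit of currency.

A$161,536

With 4 periods per year: i = 0.01875, n = 52.
PV = 4800 × [1 − (1+0.01875)^(−52)] / 0.01875 × (1+i) = 4800 × 33.653358 = 161,536.1179
Payments are at the start of each period, so multiply by (1+i).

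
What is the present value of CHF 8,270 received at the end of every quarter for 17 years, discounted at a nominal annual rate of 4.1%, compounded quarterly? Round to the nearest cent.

Periodic rate i = 0.041/4 = 0.01025; n = 17 × 4 = 68 periods.
PV = PMT · [1 − (1+i)^(−n)] / i = 8270 · 48.795360 = 403,537.6237

CHF 403,537.62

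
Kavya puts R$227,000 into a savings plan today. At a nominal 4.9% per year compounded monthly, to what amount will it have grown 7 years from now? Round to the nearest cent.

R$319,657.98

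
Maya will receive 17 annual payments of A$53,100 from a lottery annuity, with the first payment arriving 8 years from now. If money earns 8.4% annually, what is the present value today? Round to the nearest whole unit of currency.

PV at t=7 (ordinary 17-year annuity): 53100 × a(17|0.084) = 53100 × 8.883260 = 471,701.0897
PV₀ = 471,701.0897 / (1+0.084)^7 = 471,701.0897 / 1.758754 = 268,201.9333

A$268,202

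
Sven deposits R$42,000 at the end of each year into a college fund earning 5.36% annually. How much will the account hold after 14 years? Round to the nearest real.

FV = 42000 × [(1+0.0536)^14 − 1] / 0.0536 = 42000 × 20.095440 = 844,008.4921

R$844,008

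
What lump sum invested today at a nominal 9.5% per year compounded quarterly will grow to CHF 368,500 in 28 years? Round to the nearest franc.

CHF 26,590

With 4 periods per year: i = 0.02375, n = 112.
PV = FV·(1+i)^(−n) = 368,500 × 0.072158 = 26,590.0429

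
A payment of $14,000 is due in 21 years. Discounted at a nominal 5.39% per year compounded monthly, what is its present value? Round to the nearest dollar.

$4,525

Periodic rate i = 0.0539/12 = 0.00449167; n = 21 × 12 = 252 periods.
PV = FV·(1+i)^(−n) = 14,000 × 0.323238 = 4,525.3359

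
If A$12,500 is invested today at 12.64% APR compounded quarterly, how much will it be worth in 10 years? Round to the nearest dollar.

A$43,387

With 4 periods per year: i = 0.0316, n = 40.
FV = 12,500 × (1 + 0.0316)^40 = 43,387.3726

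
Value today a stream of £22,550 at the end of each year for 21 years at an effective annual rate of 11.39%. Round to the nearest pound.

£177,429

PV = 22550 × [1 − (1+0.1139)^(−21)] / 0.1139 = 22550 × 7.868238 = 177,428.7583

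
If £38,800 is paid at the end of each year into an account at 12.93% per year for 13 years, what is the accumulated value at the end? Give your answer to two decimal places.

£1,157,912.40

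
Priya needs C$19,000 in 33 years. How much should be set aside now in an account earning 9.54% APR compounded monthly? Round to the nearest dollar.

C$826

Periodic rate i = 0.0954/12 = 0.00795; n = 33 × 12 = 396 periods.
PV = 19,000 / (1 + 0.00795)^396 = 19,000 / 23.005926 = 825.8742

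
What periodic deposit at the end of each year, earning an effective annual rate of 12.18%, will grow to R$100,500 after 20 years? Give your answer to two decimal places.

FV-annuity factor = 73.572516; PMT = 100500 / 73.572516 = 1,365.9992

R$1,366.00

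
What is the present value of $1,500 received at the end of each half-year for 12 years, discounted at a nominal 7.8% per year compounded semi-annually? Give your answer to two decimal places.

$23,106.41

With 2 periods per year: i = 0.039, n = 24.
PV = PMT · [1 − (1+i)^(−n)] / i = 1500 · 15.404272 = 23,106.4080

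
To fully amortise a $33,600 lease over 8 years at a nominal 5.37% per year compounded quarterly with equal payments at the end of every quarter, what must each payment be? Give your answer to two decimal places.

$1,298.57

Periodic rate i = 0.0537/4 = 0.013425; n = 8 × 4 = 32 periods.
PMT = 33600 / ( [1 − (1+0.013425)^(−32)] / 0.013425 ) = 33600 / 25.874711 = 1,298.5652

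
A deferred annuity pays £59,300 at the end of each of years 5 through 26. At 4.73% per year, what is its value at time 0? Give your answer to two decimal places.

PV at t=4 (ordinary 22-year annuity): 59300 × a(22|0.0473) = 59300 × 13.493179 = 800,145.5030
PV₀ = 800,145.5030 / (1+0.0473)^4 = 800,145.5030 / 1.203052 = 665,096.3349

£665,096.33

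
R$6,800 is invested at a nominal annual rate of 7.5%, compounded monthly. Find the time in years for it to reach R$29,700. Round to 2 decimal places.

Periodic rate i = 0.075/12 = 0.00625.
n = ln(29700/6800) / ln(1+0.00625) = ln(4.36765) / 0.006231 = 236.6123 months
= 236.6123/12 years

19.72 years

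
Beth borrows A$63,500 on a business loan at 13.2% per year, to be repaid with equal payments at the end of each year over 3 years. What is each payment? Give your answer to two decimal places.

PMT = 63500 / ( [1 − (1+0.132)^(−3)] / 0.132 ) = 63500 / 2.353157 = 26,985.0215

A$26,985.02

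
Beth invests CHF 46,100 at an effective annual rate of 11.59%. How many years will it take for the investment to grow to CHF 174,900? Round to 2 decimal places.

n = ln(174900/46100) / ln(1+0.1159) = ln(3.79393) / 0.109661 = 12.1593 years

12.16 years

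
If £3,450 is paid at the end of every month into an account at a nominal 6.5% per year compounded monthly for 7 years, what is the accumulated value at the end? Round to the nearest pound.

£365,746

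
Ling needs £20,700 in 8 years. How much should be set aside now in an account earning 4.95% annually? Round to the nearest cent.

£14,064.06

PV = 20,700 / (1 + 0.0495)^8 = 20,700 / 1.471836 = 14,064.0630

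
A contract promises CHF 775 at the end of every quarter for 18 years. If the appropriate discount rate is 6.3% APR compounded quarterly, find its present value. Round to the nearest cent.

CHF 33,233.98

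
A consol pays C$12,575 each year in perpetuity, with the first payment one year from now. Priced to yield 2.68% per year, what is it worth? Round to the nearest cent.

PV = C/r = 12575/0.0268 = 469,216.4179

C$469,216.42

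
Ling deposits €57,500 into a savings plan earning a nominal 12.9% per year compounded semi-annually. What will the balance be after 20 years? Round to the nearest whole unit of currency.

Periodic rate i = 0.129/2 = 0.0645; n = 20 × 2 = 40 periods.
57,500 × (1+0.0645)^40 = 57,500 × 12.185031 = 700,639.2705

€700,639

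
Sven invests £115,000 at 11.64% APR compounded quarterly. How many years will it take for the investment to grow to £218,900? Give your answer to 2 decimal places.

Periodic rate i = 0.1164/4 = 0.0291.
n = ln(218900/115000) / ln(1+0.0291) = ln(1.90348) / 0.028685 = 22.4400 quarters
= 22.4400/4 years

5.61 years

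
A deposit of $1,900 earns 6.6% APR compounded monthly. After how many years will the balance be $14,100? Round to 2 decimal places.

Periodic rate i = 0.066/12 = 0.0055.
n = ln(14100/1900) / ln(1+0.0055) = ln(7.42105) / 0.005485 = 365.4232 months
= 365.4232/12 years

30.45 years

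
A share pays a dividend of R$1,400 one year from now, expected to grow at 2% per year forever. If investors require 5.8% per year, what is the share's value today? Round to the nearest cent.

PV = D₁/(r − g) = 1400/(0.058 − 0.02) = 36,842.1053

R$36,842.11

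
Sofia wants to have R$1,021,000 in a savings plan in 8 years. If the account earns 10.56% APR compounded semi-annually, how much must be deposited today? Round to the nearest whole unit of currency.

R$448,221

With 2 periods per year: i = 0.0528, n = 16.
PV = FV·(1+i)^(−n) = 1,021,000 × 0.439001 = 448,220.5062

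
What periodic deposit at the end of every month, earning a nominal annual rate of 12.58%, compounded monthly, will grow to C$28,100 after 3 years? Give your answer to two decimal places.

C$646.54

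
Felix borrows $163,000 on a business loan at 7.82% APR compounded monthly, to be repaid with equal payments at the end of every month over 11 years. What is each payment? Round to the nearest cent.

With 12 periods per year: i = 0.00651667, n = 132.
PMT = 163000 / ( [1 − (1+0.00651667)^(−132)] / 0.00651667 ) = 163000 / 88.348881 = 1,844.9583

$1,844.96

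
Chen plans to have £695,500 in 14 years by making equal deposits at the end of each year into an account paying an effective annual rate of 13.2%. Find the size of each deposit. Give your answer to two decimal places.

PMT = 695500 / ( [(1+0.132)^14 − 1] / 0.132 ) = 695500 / 35.405196 = 19,644.0094

£19,644.01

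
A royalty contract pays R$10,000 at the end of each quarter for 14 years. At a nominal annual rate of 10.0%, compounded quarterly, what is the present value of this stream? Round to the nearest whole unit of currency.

R$299,649

With 4 periods per year: i = 0.025, n = 56.
PV = 10000 × [1 − (1+0.025)^(−56)] / 0.025 = 10000 × 29.964858 = 299,648.5784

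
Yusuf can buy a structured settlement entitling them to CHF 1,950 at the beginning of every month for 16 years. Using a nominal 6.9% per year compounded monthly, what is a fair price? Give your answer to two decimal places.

i = 0.069/12 = 0.00575 per month; n = 16·12 = 192.
PV = 1950 × [1 − (1+0.00575)^(−192)] / 0.00575 × (1+i) = 1950 × 116.738327 = 227,639.7370
Payments are at the start of each period, so multiply by (1+i).

CHF 227,639.74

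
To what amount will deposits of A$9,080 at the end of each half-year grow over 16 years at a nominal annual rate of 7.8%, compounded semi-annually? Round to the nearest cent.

With 2 periods per year: i = 0.039, n = 32.
Accumulation factor s(32|0.039) = 61.582355; FV = 9080 × 61.582355 = 559,167.7826

A$559,167.78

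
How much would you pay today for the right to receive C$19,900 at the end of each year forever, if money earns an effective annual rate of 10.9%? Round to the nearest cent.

PV = C/r = 19900/0.109 = 182,568.8073

C$182,568.81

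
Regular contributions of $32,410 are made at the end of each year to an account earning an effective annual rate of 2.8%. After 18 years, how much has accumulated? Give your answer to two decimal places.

$745,317.18

FV = 32410 × [(1+0.028)^18 − 1] / 0.028 = 32410 × 22.996519 = 745,317.1785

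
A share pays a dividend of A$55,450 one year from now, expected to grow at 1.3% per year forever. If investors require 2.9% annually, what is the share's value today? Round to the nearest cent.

A$3,465,625.00

PV = D₁/(r − g) = 55450/(0.029 − 0.013) = 3,465,625.0000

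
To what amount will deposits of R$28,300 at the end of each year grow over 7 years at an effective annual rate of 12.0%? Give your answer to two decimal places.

R$285,519.03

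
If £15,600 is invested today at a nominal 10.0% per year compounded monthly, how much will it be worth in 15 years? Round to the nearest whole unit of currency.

£69,481

With 12 periods per year: i = 0.00833333, n = 180.
FV = PV·(1+i)^n = 15,600 × 4.453920 = 69,481.1450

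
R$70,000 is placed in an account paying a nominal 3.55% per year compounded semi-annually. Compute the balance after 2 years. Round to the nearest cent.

R$75,103.90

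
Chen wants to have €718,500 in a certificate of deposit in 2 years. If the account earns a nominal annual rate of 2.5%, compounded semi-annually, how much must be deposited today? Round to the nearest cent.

€683,670.19

Periodic rate i = 0.025/2 = 0.0125; n = 2 × 2 = 4 periods.
Discount factor = (1+0.0125)^(−4) = 0.951524; PV = 718,500 × 0.951524 = 683,670.1917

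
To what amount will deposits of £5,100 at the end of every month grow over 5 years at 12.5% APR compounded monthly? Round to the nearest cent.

£422,141.00

Periodic rate i = 0.125/12 = 0.0104167; n = 5 × 12 = 60 periods.
FV = PMT · [(1+i)^n − 1] / i = 5100 · 82.772744 = 422,140.9953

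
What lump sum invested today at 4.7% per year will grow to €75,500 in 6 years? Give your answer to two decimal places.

€57,314.81

PV = FV·(1+i)^(−n) = 75,500 × 0.759137 = 57,314.8106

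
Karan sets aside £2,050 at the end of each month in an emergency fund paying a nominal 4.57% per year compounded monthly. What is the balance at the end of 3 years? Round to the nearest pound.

With 12 periods per year: i = 0.00380833, n = 36.
Accumulation factor s(36|0.00380833) = 38.506139; FV = 2050 × 38.506139 = 78,937.5844

£78,938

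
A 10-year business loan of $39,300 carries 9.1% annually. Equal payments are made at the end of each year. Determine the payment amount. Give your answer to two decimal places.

$6,150.71

PMT = 39300 / ( [1 − (1+0.091)^(−10)] / 0.091 ) = 39300 / 6.389506 = 6,150.7103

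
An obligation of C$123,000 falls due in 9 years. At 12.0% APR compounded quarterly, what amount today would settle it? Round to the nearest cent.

C$42,438.99

Periodic rate i = 0.12/4 = 0.03; n = 9 × 4 = 36 periods.
PV = 123,000 / (1 + 0.03)^36 = 123,000 / 2.898278 = 42,438.9883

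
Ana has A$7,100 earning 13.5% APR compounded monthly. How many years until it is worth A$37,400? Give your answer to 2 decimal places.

Periodic rate i = 0.135/12 = 0.01125.
n = ln(37400/7100) / ln(1+0.01125) = ln(5.26761) / 0.011187 = 148.5249 months
= 148.5249/12 years

12.38 years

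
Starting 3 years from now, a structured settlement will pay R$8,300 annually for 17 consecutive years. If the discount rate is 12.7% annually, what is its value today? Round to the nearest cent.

R$44,713.94

Value one period before first payment (t=2): 8300 × [1 − (1+0.127)^(−17)] / 0.127 = 8300 × 6.842467 = 56,792.4771
Discount back 2 years: 56,792.4771 × (1+0.127)^(−2) = 56,792.4771 × 0.787322 = 44,713.9441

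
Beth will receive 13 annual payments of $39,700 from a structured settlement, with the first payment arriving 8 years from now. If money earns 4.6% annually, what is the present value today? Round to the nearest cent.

Value one period before first payment (t=7): 39700 × [1 − (1+0.046)^(−13)] / 0.046 = 39700 × 9.623939 = 382,070.3910
Discount back 7 years: 382,070.3910 × (1+0.046)^(−7) = 382,070.3910 × 0.729925 = 278,882.7107

$278,882.71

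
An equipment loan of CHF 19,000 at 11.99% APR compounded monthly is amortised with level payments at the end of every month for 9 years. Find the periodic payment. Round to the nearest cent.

CHF 288.39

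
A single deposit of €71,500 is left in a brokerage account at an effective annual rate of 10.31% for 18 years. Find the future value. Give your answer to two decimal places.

€418,190.31

FV = PV·(1+i)^n = 71,500 × 5.848816 = 418,190.3090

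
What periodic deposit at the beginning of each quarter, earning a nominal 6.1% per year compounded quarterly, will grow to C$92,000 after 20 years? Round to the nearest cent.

C$586.52

With 4 periods per year: i = 0.01525, n = 80.
FV-annuity factor × (1+i) = 156.857012; PMT = 92000 / 156.857012 = 586.5214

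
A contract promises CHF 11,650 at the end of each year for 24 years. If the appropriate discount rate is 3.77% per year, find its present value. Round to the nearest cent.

CHF 181,884.78

PV = 11650 × [1 − (1+0.0377)^(−24)] / 0.0377 = 11650 × 15.612428 = 181,884.7836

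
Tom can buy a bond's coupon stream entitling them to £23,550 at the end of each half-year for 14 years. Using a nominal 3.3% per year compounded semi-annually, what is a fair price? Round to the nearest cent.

£524,662.51

i = 0.033/2 = 0.0165 per half-year; n = 14·2 = 28.
Annuity factor a(28|0.0165) = 22.278663; PV = 23550 × 22.278663 = 524,662.5127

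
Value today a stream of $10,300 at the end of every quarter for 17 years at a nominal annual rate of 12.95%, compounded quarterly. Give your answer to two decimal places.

Periodic rate i = 0.1295/4 = 0.032375; n = 17 × 4 = 68 periods.
PV = PMT · [1 − (1+i)^(−n)] / i = 10300 · 27.349348 = 281,698.2847

$281,698.28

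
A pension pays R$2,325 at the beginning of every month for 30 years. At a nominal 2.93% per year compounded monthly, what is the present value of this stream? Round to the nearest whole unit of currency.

Periodic rate i = 0.0293/12 = 0.00244167; n = 30 × 12 = 360 periods.
PV = PMT · [1 − (1+i)^(−n)] / i × (1+i) = 2325 · 239.911468 = 557,794.1633
(annuity-due: payments at period start, so ×(1+i).)

R$557,794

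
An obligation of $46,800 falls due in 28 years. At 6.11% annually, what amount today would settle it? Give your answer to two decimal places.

PV = 46,800 / (1 + 0.0611)^28 = 46,800 / 5.262315 = 8,893.4250

$8,893.42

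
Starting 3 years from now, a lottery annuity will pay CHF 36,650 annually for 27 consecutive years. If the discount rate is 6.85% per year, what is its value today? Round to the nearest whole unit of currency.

CHF 390,306

PV at t=2 (ordinary 27-year annuity): 36650 × a(27|0.0685) = 36650 × 12.158499 = 445,608.9753
PV₀ = 445,608.9753 / (1+0.0685)^2 = 445,608.9753 / 1.141692 = 390,305.6847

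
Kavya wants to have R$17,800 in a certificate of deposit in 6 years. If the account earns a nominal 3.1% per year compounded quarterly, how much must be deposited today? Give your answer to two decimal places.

R$14,789.47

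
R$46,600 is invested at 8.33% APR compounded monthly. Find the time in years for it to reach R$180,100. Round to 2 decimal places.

16.29 years

Periodic rate i = 0.0833/12 = 0.00694167.
(1+i)^n = 180100/46600 = 3.86481, so n = ln 3.86481 / ln 1.00694 = 195.4284 months
= 195.4284/12 years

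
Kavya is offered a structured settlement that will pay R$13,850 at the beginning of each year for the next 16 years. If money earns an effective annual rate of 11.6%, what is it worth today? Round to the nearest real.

R$110,231

Annuity factor a(16|0.116) × (1+i) = 7.958888; PV = 13850 × 7.958888 = 110,230.6039
Payments are at the start of each period, so multiply by (1+i).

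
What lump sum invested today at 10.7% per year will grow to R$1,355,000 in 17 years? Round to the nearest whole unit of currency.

R$240,674

PV = 1,355,000 / (1 + 0.107)^17 = 1,355,000 / 5.630015 = 240,674.3127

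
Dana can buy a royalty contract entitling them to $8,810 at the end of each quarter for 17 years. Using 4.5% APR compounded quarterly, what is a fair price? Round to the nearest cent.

$417,143.18

i = 0.045/4 = 0.01125 per quarter; n = 17·4 = 68.
Annuity factor a(68|0.01125) = 47.348829; PV = 8810 × 47.348829 = 417,143.1792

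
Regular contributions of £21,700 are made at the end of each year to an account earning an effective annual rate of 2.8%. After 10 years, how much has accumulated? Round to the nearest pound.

£246,487

Accumulation factor s(10|0.028) = 11.358848; FV = 21700 × 11.358848 = 246,487.0121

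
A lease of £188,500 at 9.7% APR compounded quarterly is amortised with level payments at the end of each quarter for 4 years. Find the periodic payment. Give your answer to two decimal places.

£14,354.77

Periodic rate i = 0.097/4 = 0.02425; n = 4 × 4 = 16 periods.
PMT = 188500 / ( [1 − (1+0.02425)^(−16)] / 0.02425 ) = 188500 / 13.131524 = 14,354.7693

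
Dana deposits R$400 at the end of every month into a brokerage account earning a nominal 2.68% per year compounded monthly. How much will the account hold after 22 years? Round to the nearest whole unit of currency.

R$143,656

i = 0.0268/12 = 0.00223333 per month; n = 22·12 = 264.
FV = 400 × [(1+0.00223333)^264 − 1] / 0.00223333 = 400 × 359.141137 = 143,656.4546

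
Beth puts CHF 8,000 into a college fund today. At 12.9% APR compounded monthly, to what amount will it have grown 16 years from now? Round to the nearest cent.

CHF 62,328.98

i = 0.129/12 = 0.01075 per month; n = 16·12 = 192.
8,000 × (1+0.01075)^192 = 8,000 × 7.791122 = 62,328.9754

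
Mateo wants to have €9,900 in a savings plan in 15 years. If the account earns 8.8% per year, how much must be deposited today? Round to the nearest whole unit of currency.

PV = 9,900 / (1 + 0.088)^15 = 9,900 / 3.543508 = 2,793.8415

€2,794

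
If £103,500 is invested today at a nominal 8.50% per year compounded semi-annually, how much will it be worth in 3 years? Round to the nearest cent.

Periodic rate i = 0.085/2 = 0.0425; n = 3 × 2 = 6 periods.
FV = PV·(1+i)^n = 103,500 × 1.283679 = 132,860.7598

£132,860.76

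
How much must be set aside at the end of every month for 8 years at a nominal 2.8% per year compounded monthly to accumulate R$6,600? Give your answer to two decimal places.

i = 0.028/12 = 0.00233333 per month; n = 8·12 = 96.
PMT = 6600 / ( [(1+0.00233333)^96 − 1] / 0.00233333 ) = 6600 / 107.461981 = 61.4171

R$61.42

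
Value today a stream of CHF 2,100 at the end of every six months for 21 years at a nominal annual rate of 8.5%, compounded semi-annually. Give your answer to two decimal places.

i = 0.085/2 = 0.0425 per half-year; n = 21·2 = 42.
PV = 2100 × [1 − (1+0.0425)^(−42)] / 0.0425 = 2100 × 19.432879 = 40,809.0466

CHF 40,809.05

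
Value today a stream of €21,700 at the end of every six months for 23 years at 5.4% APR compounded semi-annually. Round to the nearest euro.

€567,734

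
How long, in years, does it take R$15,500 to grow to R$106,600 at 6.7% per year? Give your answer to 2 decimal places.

n = ln(106600/15500) / ln(1+0.067) = ln(6.87742) / 0.064851 = 29.7335 years

29.73 years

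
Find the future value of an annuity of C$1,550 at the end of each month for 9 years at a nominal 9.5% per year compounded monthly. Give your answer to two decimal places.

C$263,037.58

i = 0.095/12 = 0.00791667 per month; n = 9·12 = 108.
FV = 1550 × [(1+0.00791667)^108 − 1] / 0.00791667 = 1550 × 169.701665 = 263,037.5800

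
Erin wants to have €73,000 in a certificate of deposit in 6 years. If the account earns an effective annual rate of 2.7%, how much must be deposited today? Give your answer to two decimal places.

PV = FV·(1+i)^(−n) = 73,000 × 0.852270 = 62,215.7296

€62,215.73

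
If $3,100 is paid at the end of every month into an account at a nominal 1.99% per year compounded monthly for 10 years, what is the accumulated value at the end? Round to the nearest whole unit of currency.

$411,221

Periodic rate i = 0.0199/12 = 0.00165833; n = 10 × 12 = 120 periods.
FV = PMT · [(1+i)^n − 1] / i = 3100 · 132.651781 = 411,220.5202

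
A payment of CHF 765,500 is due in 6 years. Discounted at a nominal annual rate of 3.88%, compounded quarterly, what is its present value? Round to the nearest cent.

CHF 607,195.64

With 4 periods per year: i = 0.0097, n = 24.
PV = FV·(1+i)^(−n) = 765,500 × 0.793201 = 607,195.6405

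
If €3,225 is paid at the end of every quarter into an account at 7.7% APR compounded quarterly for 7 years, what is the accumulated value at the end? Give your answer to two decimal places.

€118,199.71

With 4 periods per year: i = 0.01925, n = 28.
FV = PMT · [(1+i)^n − 1] / i = 3225 · 36.651072 = 118,199.7085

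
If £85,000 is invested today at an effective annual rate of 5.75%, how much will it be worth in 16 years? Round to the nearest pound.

£207,924

85,000 × (1+0.0575)^16 = 85,000 × 2.446167 = 207,924.1537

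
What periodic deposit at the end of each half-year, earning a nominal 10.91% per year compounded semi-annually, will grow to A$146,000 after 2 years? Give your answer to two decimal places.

A$33,645.47

With 2 periods per year: i = 0.05455, n = 4.
PMT = 146000 / ( [(1+0.05455)^4 − 1] / 0.05455 ) = 146000 / 4.339365 = 33,645.4747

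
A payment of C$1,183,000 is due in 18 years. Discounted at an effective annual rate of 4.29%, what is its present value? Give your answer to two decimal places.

C$555,413.88

Discount factor = (1+0.0429)^(−18) = 0.469496; PV = 1,183,000 × 0.469496 = 555,413.8821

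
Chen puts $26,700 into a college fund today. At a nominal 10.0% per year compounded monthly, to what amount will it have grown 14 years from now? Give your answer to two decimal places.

With 12 periods per year: i = 0.00833333, n = 168.
FV = 26,700 × (1 + 0.00833333)^168 = 107,647.5472

$107,647.55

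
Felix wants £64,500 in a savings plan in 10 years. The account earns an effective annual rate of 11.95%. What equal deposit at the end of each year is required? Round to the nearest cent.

PMT = 64500 / ( [(1+0.1195)^10 − 1] / 0.1195 ) = 64500 / 17.506365 = 3,684.3742

£3,684.37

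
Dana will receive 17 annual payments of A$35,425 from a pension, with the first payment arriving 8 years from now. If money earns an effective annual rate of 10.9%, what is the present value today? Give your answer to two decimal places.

A$130,394.96

PV at t=7 (ordinary 17-year annuity): 35425 × a(17|0.109) = 35425 × 7.594020 = 269,018.1719
Discount back 7 years: 269,018.1719 × (1+0.109)^(−7) = 269,018.1719 × 0.484707 = 130,394.9566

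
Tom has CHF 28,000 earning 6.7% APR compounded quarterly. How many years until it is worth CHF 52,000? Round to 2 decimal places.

9.32 years

Periodic rate i = 0.067/4 = 0.01675.
(1+i)^n = 52000/28000 = 1.85714, so n = ln 1.85714 / ln 1.01675 = 37.2662 quarters
= 37.2662/4 years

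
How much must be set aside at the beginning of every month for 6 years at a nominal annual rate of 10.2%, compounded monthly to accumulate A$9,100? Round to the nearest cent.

A$91.38

i = 0.102/12 = 0.0085 per month; n = 6·12 = 72.
PMT = 9100 / ( [(1+0.0085)^72 − 1] / 0.0085 × (1+i) ) = 9100 / 99.586714 = 91.3777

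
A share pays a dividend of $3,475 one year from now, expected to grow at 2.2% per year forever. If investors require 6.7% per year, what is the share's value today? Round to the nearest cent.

$77,222.22

PV = D₁/(r − g) = 3475/(0.067 − 0.022) = 77,222.2222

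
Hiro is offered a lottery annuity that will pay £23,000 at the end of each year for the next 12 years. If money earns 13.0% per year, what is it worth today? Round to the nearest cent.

Annuity factor a(12|0.13) = 5.917647; PV = 23000 × 5.917647 = 136,105.8814

£136,105.88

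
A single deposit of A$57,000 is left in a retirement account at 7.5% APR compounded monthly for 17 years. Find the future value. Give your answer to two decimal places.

Periodic rate i = 0.075/12 = 0.00625; n = 17 × 12 = 204 periods.
FV = PV·(1+i)^n = 57,000 × 3.564530 = 203,178.1981

A$203,178.20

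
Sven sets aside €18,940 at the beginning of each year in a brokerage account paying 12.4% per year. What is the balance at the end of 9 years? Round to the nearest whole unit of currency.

FV = PMT · [(1+i)^n − 1] / i × (1+i) = 18940 · 16.891703 = 319,928.8494
(Beginning-of-period payments → annuity-due factor ×(1+i).)

€319,929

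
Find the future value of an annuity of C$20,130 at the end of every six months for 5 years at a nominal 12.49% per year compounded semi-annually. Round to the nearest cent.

C$268,402.08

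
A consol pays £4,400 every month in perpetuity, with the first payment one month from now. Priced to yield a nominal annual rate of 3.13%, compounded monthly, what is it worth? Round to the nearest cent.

£1,686,900.96

Periodic rate i = 0.0313/12 = 0.00260833.
PV = PMT / i = 4400 / 0.00260833 = 1,686,900.9585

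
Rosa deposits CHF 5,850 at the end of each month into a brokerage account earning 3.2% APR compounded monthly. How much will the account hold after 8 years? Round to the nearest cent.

CHF 639,067.16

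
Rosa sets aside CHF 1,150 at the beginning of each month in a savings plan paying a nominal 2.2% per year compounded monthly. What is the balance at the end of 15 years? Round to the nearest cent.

CHF 245,429.20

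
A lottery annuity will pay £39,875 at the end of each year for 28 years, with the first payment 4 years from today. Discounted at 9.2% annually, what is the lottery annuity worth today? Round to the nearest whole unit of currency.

£304,533

PV at t=3 (ordinary 28-year annuity): 39875 × a(28|0.092) = 39875 × 9.944913 = 396,553.4158
Discount back 3 years: 396,553.4158 × (1+0.092)^(−3) = 396,553.4158 × 0.767948 = 304,532.5928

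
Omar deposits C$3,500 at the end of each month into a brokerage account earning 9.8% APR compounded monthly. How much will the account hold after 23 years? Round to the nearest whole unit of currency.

C$3,616,698

With 12 periods per year: i = 0.00816667, n = 276.
FV = PMT · [(1+i)^n − 1] / i = 3500 · 1033.342234 = 3,616,697.8180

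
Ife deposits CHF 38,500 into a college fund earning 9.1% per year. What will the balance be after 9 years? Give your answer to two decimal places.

38,500 × (1+0.091)^9 = 38,500 × 2.189892 = 84,310.8533

CHF 84,310.85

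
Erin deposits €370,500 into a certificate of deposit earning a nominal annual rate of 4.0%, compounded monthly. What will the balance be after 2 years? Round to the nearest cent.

i = 0.04/12 = 0.00333333 per month; n = 2·12 = 24.
FV = 370,500 × (1 + 0.00333333)^24 = 401,304.4664

€401,304.47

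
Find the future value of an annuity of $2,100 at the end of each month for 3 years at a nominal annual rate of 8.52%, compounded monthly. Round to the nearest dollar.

$85,796

With 12 periods per year: i = 0.0071, n = 36.
Accumulation factor s(36|0.0071) = 40.855004; FV = 2100 × 40.855004 = 85,795.5092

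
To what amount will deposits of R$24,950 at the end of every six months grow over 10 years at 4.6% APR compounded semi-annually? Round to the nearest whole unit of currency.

Periodic rate i = 0.046/2 = 0.023; n = 10 × 2 = 20 periods.
FV = 24950 × [(1+0.023)^20 − 1] / 0.023 = 24950 × 25.036609 = 624,663.3986

R$624,663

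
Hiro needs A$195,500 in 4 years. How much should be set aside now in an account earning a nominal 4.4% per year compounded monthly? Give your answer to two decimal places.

Periodic rate i = 0.044/12 = 0.00366667; n = 4 × 12 = 48 periods.
PV = 195,500 / (1 + 0.00366667)^48 = 195,500 / 1.192054 = 164,002.5964

A$164,002.60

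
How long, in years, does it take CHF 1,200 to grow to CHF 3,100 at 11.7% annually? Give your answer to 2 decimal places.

8.58 years

n = ln(3100/1200) / ln(1+0.117) = ln(2.58333) / 0.110647 = 8.5776 years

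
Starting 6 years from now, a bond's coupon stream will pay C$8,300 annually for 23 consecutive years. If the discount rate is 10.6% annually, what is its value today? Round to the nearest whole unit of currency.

C$42,652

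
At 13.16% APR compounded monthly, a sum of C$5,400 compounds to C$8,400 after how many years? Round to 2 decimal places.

3.38 years

Periodic rate i = 0.1316/12 = 0.0109667.
n = ln(8400/5400) / ln(1+0.0109667) = ln(1.55556) / 0.010907 = 40.5092 months
= 40.5092/12 years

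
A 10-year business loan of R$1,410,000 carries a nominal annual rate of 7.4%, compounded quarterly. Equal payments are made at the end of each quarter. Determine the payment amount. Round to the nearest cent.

R$50,197.34

i = 0.074/4 = 0.0185 per quarter; n = 10·4 = 40.
PMT = 1.41e+06 / ( [1 − (1+0.0185)^(−40)] / 0.0185 ) = 1.41e+06 / 28.089137 = 50,197.3413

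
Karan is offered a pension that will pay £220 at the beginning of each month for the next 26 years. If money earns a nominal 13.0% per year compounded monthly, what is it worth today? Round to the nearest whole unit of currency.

With 12 periods per year: i = 0.0108333, n = 312.
PV = PMT · [1 − (1+i)^(−n)] / i × (1+i) = 220 · 90.072528 = 19,815.9562
(Beginning-of-period payments → annuity-due factor ×(1+i).)

£19,816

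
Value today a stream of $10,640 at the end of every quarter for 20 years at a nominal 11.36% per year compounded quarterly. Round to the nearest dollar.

$334,777

i = 0.1136/4 = 0.0284 per quarter; n = 20·4 = 80.
Annuity factor a(80|0.0284) = 31.463987; PV = 10640 × 31.463987 = 334,776.8210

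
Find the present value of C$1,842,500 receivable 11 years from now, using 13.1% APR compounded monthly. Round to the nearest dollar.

Periodic rate i = 0.131/12 = 0.0109167; n = 11 × 12 = 132 periods.
PV = 1,842,500 / (1 + 0.0109167)^132 = 1,842,500 / 4.192056 = 439,521.7940

C$439,522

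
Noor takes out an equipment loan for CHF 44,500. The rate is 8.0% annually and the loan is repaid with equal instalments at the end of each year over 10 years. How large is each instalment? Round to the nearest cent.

PMT = 44500 / ( [1 − (1+0.08)^(−10)] / 0.08 ) = 44500 / 6.710081 = 6,631.8122

CHF 6,631.81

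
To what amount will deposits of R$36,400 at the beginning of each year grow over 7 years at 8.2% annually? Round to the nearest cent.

R$353,581.52

FV = 36400 × [(1+0.082)^7 − 1] / 0.082 × (1+i) = 36400 × 9.713778 = 353,581.5158
(annuity-due: payments at period start, so ×(1+i).)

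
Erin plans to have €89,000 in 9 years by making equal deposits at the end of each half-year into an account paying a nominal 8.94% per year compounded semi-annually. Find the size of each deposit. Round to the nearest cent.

€3,323.30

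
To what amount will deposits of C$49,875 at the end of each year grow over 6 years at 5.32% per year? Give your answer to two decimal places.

C$341,988.48

FV = 49875 × [(1+0.0532)^6 − 1] / 0.0532 = 49875 × 6.856912 = 341,988.4770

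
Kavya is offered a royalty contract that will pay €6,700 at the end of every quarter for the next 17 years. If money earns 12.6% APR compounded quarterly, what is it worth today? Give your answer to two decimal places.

With 4 periods per year: i = 0.0315, n = 68.
PV = PMT · [1 − (1+i)^(−n)] / i = 6700 · 27.893186 = 186,884.3446

€186,884.34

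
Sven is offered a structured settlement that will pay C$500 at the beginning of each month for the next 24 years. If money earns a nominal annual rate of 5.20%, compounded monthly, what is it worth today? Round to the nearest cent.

i = 0.052/12 = 0.00433333 per month; n = 24·12 = 288.
PV = PMT · [1 − (1+i)^(−n)] / i × (1+i) = 500 · 165.053658 = 82,526.8292
(annuity-due: payments at period start, so ×(1+i).)

C$82,526.83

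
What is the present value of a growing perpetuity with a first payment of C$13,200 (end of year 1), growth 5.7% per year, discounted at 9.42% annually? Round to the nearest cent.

C$354,838.71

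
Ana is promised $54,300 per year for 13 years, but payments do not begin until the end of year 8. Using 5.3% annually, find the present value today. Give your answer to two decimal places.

Value one period before first payment (t=7): 54300 × [1 − (1+0.053)^(−13)] / 0.053 = 54300 × 9.226187 = 500,981.9538
PV₀ = 500,981.9538 / (1+0.053)^7 = 500,981.9538 / 1.435485 = 348,998.4385

$348,998.44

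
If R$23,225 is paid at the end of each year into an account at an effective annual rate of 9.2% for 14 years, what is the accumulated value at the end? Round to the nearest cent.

FV = PMT · [(1+i)^n − 1] / i = 23225 · 26.397836 = 613,089.7428

R$613,089.74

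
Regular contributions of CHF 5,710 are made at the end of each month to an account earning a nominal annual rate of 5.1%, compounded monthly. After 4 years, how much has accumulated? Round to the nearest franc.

CHF 303,326

With 12 periods per year: i = 0.00425, n = 48.
FV = PMT · [(1+i)^n − 1] / i = 5710 · 53.121922 = 303,326.1755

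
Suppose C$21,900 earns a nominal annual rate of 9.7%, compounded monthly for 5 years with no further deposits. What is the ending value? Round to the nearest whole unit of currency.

C$35,500

Periodic rate i = 0.097/12 = 0.00808333; n = 5 × 12 = 60 periods.
21,900 × (1+0.00808333)^60 = 21,900 × 1.621011 = 35,500.1502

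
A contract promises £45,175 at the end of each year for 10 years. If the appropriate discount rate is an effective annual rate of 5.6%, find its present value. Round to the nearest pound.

Annuity factor a(10|0.056) = 7.501602; PV = 45175 × 7.501602 = 338,884.8655

£338,885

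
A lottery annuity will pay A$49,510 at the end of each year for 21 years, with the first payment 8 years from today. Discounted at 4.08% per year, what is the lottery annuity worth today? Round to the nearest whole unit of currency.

A$521,146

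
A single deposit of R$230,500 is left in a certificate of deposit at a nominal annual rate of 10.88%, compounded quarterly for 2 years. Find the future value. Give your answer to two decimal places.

i = 0.1088/4 = 0.0272 per quarter; n = 2·4 = 8.
230,500 × (1+0.0272)^8 = 230,500 × 1.239482 = 285,700.5099

R$285,700.51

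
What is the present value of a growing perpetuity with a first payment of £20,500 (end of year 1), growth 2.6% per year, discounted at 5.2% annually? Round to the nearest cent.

£788,461.54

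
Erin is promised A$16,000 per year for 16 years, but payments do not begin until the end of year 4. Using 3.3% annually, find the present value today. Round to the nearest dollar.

Value one period before first payment (t=3): 16000 × [1 − (1+0.033)^(−16)] / 0.033 = 16000 × 12.277796 = 196,444.7379
PV₀ = 196,444.7379 / (1+0.033)^3 = 196,444.7379 / 1.102303 = 178,213.0223

A$178,213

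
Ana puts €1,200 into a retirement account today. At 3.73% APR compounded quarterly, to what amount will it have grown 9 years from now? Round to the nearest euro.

€1,676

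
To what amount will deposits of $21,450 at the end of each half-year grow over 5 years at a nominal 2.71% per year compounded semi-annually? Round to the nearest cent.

$228,063.12

Periodic rate i = 0.0271/2 = 0.01355; n = 5 × 2 = 10 periods.
FV = PMT · [(1+i)^n − 1] / i = 21450 · 10.632313 = 228,063.1210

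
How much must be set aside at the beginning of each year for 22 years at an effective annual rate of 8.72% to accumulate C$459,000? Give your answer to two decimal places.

C$6,956.28

FV-annuity factor × (1+i) = 65.983514; PMT = 459000 / 65.983514 = 6,956.2830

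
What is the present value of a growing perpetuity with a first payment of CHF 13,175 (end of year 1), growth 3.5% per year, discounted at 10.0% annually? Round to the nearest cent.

PV = PMT / (i − g) = 13175 / (0.1 − 0.035) = 13175 / 0.065000 = 202,692.3077

CHF 202,692.31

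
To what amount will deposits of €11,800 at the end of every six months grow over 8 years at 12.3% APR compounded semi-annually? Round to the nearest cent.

€306,700.91

With 2 periods per year: i = 0.0615, n = 16.
FV = 11800 × [(1+0.0615)^16 − 1] / 0.0615 = 11800 × 25.991603 = 306,700.9136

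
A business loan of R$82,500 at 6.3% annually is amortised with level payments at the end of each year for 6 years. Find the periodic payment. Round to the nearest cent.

R$16,935.88

PMT = 82500 / ( [1 − (1+0.063)^(−6)] / 0.063 ) = 82500 / 4.871314 = 16,935.8814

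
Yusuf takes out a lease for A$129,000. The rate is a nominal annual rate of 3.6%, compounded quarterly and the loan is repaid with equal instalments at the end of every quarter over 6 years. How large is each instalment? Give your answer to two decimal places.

A$6,000.44

i = 0.036/4 = 0.009 per quarter; n = 6·4 = 24.
Annuity-PV factor = 21.498424; PMT = 129000 / 21.498424 = 6,000.4399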